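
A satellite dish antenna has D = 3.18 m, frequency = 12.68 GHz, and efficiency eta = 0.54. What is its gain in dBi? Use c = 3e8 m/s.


lambda = c/f = 3e8 / 1.268e+10 = 0.02365931 m
G = eta*(pi*D/lambda)^2 = 0.54*(pi*3.18/0.02365931)^2
G = 96281.6985 (linear)
G = 10*log10(96281.6985) = 49.8354 dBi

49.8354 dBi


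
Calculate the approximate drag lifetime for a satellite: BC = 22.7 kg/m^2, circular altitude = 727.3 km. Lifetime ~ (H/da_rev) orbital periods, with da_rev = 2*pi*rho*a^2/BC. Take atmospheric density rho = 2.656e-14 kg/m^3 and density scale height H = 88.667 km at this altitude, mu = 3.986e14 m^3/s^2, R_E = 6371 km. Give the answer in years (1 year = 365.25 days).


a = R_E + alt = 7098.3000 km = 7.0983e+06 m
da_rev = 2*pi*rho*a^2/BC = 2*pi*2.656e-14*(7.0983e+06)^2/22.7 = 0.370416891 m per revolution
N = H/da_rev = 88667.0000 m / 0.370416891 m = 239370.8336 revolutions
P = 2*pi*sqrt(a^3/mu) = 5951.7235 s
lifetime = N*P = 239370.8336 * 5951.7235 = 1.424669e+09 s = 16489.2247 days
years = 16489.2247 / 365.25 = 45.1450 years

45.1450 years


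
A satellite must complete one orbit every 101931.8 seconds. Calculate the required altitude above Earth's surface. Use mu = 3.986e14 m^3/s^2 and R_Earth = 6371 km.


T = 101931.8 s
r = (mu*T^2/(4*pi^2))^(1/3) = (3.986e14 * 101931.8^2 / (4*pi^2))^(1/3)
r = 4.7162735e+07 m = 47162.7349 km
alt = r - R_E = 47162.7349 - 6371 = 40791.7349 km

40791.7349 km


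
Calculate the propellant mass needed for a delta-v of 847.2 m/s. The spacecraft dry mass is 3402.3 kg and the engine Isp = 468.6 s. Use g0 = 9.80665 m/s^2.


ve = Isp * g0 = 468.6 * 9.80665 = 4595.396190 m/s
mass ratio = exp(dv/ve) = exp(847.2/4595.396190) = 1.20244673
m_prop = m_dry * (mr - 1) = 3402.3 * (1.20244673 - 1)
m_prop = 688.7845 kg

688.7845 kg


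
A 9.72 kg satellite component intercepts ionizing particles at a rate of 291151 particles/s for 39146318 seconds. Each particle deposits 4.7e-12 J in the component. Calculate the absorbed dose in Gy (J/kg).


Total energy deposited = rate * time * E_per
  = 291151 * 39146318 * 4.7e-12 = 53.5682 J
Dose = E_total / mass = 53.5682 / 9.72
Dose = 5.5111 Gy

5.5111 Gy


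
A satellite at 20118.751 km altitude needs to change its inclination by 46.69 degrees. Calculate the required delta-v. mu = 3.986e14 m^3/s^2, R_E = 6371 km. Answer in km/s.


r = 26489.7510 km = 2.6489751e+07 m
V = sqrt(mu/r) = 3879.0887 m/s
di = 46.69 deg = 0.8148942 rad
dV = 2*V*sin(di/2) = 2*3879.0887*sin(0.4074471)
dV = 3074.3076 m/s = 3.0743 km/s

3.0743 km/s


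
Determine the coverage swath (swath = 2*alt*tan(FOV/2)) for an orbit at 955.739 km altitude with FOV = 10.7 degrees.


FOV = 10.7 deg = 0.1867502 rad
swath = 2 * alt * tan(FOV/2) = 2 * 955.739 * tan(0.09337511)
swath = 2 * 955.739 * 0.09364744
swath = 179.0050 km

179.0050 km


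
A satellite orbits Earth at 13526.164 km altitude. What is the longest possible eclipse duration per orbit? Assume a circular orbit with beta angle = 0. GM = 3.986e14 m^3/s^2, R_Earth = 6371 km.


r = 19897.1640 km
T = 465.5290 min
Eclipse fraction = arcsin(R_E/r)/pi = arcsin(6371.0000/19897.1640)/pi
= arcsin(0.3201964)/pi = 0.1037489
Eclipse duration = 0.1037489 * 465.5290 = 48.2981 min

48.2981 minutes


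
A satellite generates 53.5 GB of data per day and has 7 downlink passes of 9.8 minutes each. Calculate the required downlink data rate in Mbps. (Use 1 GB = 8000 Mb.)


total contact time = 7 * 9.8 * 60 = 4116.0000 s
data = 53.5 GB = 428000.0000 Mb
rate = 428000.0000 / 4116.0000 = 103.9845 Mbps

103.9845 Mbps


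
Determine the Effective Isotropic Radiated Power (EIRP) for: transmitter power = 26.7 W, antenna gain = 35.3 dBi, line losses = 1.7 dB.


Pt = 26.7 W = 14.2651 dBW
EIRP = Pt_dBW + Gt - losses = 14.2651 + 35.3 - 1.7 = 47.8651 dBW

47.8651 dBW


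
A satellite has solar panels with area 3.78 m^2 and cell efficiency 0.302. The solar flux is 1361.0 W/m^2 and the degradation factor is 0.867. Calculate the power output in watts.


P = area * eta * S * degradation
P = 3.78 * 0.302 * 1361.0 * 0.867
P = 1347.0260 W

1347.0260 W


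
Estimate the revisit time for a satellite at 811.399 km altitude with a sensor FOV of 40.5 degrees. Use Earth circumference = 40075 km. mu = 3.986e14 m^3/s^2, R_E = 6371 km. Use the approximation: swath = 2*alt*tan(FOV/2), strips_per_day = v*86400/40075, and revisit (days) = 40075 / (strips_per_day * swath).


swath = 2*811.399*tan(0.3534292) = 598.6818 km
v = sqrt(mu/r) = 7449.6159 m/s = 7.4496 km/s
strips/day = v*86400/40075 = 7.4496*86400/40075 = 16.0611
coverage/day = strips * swath = 16.0611 * 598.6818 = 9615.4617 km
revisit = 40075 / 9615.4617 = 4.1678 days

4.1678 days


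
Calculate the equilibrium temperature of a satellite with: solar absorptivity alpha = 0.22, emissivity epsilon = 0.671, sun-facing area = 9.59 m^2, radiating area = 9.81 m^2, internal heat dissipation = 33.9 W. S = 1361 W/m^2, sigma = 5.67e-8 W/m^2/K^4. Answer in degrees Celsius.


Numerator = alpha*S*A_sun + Q_int = 0.22*1361*9.59 + 33.9 = 2905.3378 W
Denominator = eps*sigma*A_rad = 0.671*5.67e-8*9.81 = 3.7322832e-07 W/K^4
T^4 = 7.7843445e+09 K^4
T = 297.0336 K = 23.8836 C

23.8836 degrees Celsius


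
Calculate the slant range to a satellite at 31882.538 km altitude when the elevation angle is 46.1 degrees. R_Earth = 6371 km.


h = 31882.538 km, el = 46.1 deg
d = -R_E*sin(el) + sqrt((R_E*sin(el))^2 + 2*R_E*h + h^2)
d = -6371.0000*sin(0.8045968) + sqrt((6371.0000*0.7205511)^2 + 2*6371.0000*31882.538 + 31882.538^2)
d = 33406.9665 km

33406.9665 km


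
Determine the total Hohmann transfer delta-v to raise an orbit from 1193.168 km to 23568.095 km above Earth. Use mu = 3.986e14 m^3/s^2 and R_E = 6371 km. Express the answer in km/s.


r1 = 7564.1680 km = 7.564168e+06 m
r2 = 29939.0950 km = 2.9939095e+07 m
dv1 = sqrt(mu/r1)*(sqrt(2*r2/(r1+r2)) - 1) = 1913.3148 m/s
dv2 = sqrt(mu/r2)*(1 - sqrt(2*r1/(r1+r2))) = 1331.3438 m/s
total dv = |dv1| + |dv2| = 1913.3148 + 1331.3438 = 3244.6586 m/s = 3.2447 km/s

3.2447 km/s


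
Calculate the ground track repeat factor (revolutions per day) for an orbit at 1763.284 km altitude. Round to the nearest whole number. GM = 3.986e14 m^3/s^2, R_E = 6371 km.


r = 8.134284e+06 m
T = 2*pi*sqrt(r^3/mu) = 7301.1323 s = 121.6855 min
revs/day = 1440 / 121.6855 = 11.8338
Rounded: 12 revolutions per day

12 revolutions per day


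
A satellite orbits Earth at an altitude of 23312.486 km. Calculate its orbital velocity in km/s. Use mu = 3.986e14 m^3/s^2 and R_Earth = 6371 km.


r = R_E + alt = 6371.0 + 23312.486 = 29683.4860 km = 2.9683486e+07 m
v = sqrt(mu/r) = sqrt(3.986e14 / 2.9683486e+07) = 3664.4702 m/s = 3.6645 km/s

3.6645 km/s


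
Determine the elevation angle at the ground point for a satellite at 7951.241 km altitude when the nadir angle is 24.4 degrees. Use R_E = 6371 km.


r = R_E + alt = 14322.2410 km
Law of sines in the satellite / Earth-center / ground-point triangle:
  sin(nadir)/R_E = sin(90 + el)/r  =>  cos(el) = (r/R_E)*sin(nadir)
cos(el) = (14322.2410 / 6371.0000) * sin(24.4 deg) = 0.9286739
el = arccos(0.9286739) = 21.7710 deg
(Earth-central angle = 90 - nadir - el = 43.8290 deg)

21.7710 degrees


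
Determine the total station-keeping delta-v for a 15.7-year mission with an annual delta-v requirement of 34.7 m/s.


dV = rate * years = 34.7 * 15.7
dV = 544.7900 m/s

544.7900 m/s


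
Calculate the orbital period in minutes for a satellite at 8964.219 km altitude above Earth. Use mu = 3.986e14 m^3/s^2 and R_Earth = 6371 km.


r = 15335.2190 km = 1.5335219e+07 m
T = 2*pi*sqrt(r^3/mu) = 2*pi*sqrt(3.6063672e+21 / 3.986e14)
T = 18899.3207 s = 314.9887 min

314.9887 minutes


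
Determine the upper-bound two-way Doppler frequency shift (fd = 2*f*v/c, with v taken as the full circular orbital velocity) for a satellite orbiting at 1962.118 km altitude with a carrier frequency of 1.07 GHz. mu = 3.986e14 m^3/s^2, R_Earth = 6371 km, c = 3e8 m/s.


r = 8.333118e+06 m
v = sqrt(mu/r) = 6916.1576 m/s (worst-case radial velocity)
f = 1.07 GHz = 1.07e+09 Hz
fd = 2*f*v/c = 2*1.07e+09*6916.1576/3.0e+08
fd = 49335.2576 Hz

49335.2576 Hz


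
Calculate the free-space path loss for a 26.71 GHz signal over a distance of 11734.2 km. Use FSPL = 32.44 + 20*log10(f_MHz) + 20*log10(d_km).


f = 26.71 GHz = 26710.0000 MHz
d = 11734.2 km
FSPL = 32.44 + 20*log10(26710.0000) + 20*log10(11734.2)
FSPL = 32.44 + 88.5335 + 81.3891
FSPL = 202.3625 dB

202.3625 dB


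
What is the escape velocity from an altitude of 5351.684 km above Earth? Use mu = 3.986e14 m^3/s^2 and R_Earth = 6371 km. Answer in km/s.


r = 6371.0 + 5351.684 = 11722.6840 km = 1.1722684e+07 m
v_esc = sqrt(2*mu/r) = sqrt(2*3.986e14 / 1.1722684e+07)
v_esc = 8246.5086 m/s = 8.2465 km/s

8.2465 km/s


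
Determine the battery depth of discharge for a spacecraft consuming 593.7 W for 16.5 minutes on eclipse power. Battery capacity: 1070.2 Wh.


E_used = P * t / 60 = 593.7 * 16.5 / 60 = 163.2675 Wh
DOD = E_used / E_total * 100 = 163.2675 / 1070.2 * 100
DOD = 15.2558 %

15.2558 %


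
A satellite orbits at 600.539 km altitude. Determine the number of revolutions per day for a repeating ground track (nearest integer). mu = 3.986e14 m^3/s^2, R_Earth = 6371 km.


r = 6.971539e+06 m
T = 2*pi*sqrt(r^3/mu) = 5793.0091 s = 96.5502 min
revs/day = 1440 / 96.5502 = 14.9145
Rounded: 15 revolutions per day

15 revolutions per day


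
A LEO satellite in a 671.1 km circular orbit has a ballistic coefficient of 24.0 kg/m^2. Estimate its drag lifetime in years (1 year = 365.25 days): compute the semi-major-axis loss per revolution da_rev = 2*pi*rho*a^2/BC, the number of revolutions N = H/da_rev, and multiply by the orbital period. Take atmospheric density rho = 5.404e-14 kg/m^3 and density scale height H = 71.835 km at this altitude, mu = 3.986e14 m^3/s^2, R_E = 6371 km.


a = R_E + alt = 7042.1000 km = 7.0421e+06 m
da_rev = 2*pi*rho*a^2/BC = 2*pi*5.404e-14*(7.0421e+06)^2/24.0 = 0.701598001 m per revolution
N = H/da_rev = 71835.0000 m / 0.701598001 m = 102387.6920 revolutions
P = 2*pi*sqrt(a^3/mu) = 5881.1804 s
lifetime = N*P = 102387.6920 * 5881.1804 = 6.0216049e+08 s = 6969.4501 days
years = 6969.4501 / 365.25 = 19.0813 years

19.0813 years


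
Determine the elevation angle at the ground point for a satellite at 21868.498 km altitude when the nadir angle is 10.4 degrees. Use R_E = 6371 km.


r = R_E + alt = 28239.4980 km
Law of sines in the satellite / Earth-center / ground-point triangle:
  sin(nadir)/R_E = sin(90 + el)/r  =>  cos(el) = (r/R_E)*sin(nadir)
cos(el) = (28239.4980 / 6371.0000) * sin(10.4 deg) = 0.8001523
el = arccos(0.8001523) = 36.8554 deg
(Earth-central angle = 90 - nadir - el = 42.7446 deg)

36.8554 degrees


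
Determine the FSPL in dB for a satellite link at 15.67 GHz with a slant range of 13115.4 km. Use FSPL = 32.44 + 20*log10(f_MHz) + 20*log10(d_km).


f = 15.67 GHz = 15670.0000 MHz
d = 13115.4 km
FSPL = 32.44 + 20*log10(15670.0000) + 20*log10(13115.4)
FSPL = 32.44 + 83.9014 + 82.3556
FSPL = 198.6970 dB

198.6970 dB


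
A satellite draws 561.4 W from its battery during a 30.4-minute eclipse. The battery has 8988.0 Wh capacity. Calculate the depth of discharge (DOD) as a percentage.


E_used = P * t / 60 = 561.4 * 30.4 / 60 = 284.4427 Wh
DOD = E_used / E_total * 100 = 284.4427 / 8988.0 * 100
DOD = 3.1647 %

3.1647 %


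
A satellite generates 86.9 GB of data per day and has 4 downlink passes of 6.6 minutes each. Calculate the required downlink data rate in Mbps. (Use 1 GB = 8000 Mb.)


total contact time = 4 * 6.6 * 60 = 1584.0000 s
data = 86.9 GB = 695200.0000 Mb
rate = 695200.0000 / 1584.0000 = 438.8889 Mbps

438.8889 Mbps


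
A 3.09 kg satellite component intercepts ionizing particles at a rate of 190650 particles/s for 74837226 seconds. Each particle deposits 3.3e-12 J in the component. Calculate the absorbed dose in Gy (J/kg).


Total energy deposited = rate * time * E_per
  = 190650 * 74837226 * 3.3e-12 = 47.0835 J
Dose = E_total / mass = 47.0835 / 3.09
Dose = 15.2374 Gy

15.2374 Gy


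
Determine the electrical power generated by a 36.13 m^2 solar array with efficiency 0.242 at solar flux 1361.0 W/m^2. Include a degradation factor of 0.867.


P = area * eta * S * degradation
P = 36.13 * 0.242 * 1361.0 * 0.867
P = 10317.1691 W

10317.1691 W


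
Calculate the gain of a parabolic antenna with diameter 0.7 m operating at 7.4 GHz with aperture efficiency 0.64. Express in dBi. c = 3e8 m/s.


lambda = c/f = 3e8 / 7.4e+09 = 0.04054054 m
G = eta*(pi*D/lambda)^2 = 0.64*(pi*0.7/0.04054054)^2
G = 1883.2012 (linear)
G = 10*log10(1883.2012) = 32.7490 dBi

32.7490 dBi


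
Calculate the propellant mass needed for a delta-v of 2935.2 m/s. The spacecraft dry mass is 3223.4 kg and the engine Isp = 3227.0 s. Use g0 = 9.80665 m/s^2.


ve = Isp * g0 = 3227.0 * 9.80665 = 31646.059550 m/s
mass ratio = exp(dv/ve) = exp(2935.2/31646.059550) = 1.09718837
m_prop = m_dry * (mr - 1) = 3223.4 * (1.09718837 - 1)
m_prop = 313.2770 kg

313.2770 kg


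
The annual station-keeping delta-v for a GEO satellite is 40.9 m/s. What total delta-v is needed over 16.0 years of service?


dV = rate * years = 40.9 * 16.0
dV = 654.4000 m/s

654.4000 m/s


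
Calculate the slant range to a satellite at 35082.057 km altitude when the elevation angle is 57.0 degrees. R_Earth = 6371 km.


h = 35082.057 km, el = 57.0 deg
d = -R_E*sin(el) + sqrt((R_E*sin(el))^2 + 2*R_E*h + h^2)
d = -6371.0000*sin(0.9948377) + sqrt((6371.0000*0.8386706)^2 + 2*6371.0000*35082.057 + 35082.057^2)
d = 35964.4049 km

35964.4049 km


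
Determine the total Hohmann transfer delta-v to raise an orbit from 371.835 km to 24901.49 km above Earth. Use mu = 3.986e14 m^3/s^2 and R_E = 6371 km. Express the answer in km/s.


r1 = 6742.8350 km = 6.742835e+06 m
r2 = 31272.4900 km = 3.127249e+07 m
dv1 = sqrt(mu/r1)*(sqrt(2*r2/(r1+r2)) - 1) = 2173.3811 m/s
dv2 = sqrt(mu/r2)*(1 - sqrt(2*r1/(r1+r2))) = 1443.7610 m/s
total dv = |dv1| + |dv2| = 2173.3811 + 1443.7610 = 3617.1421 m/s = 3.6171 km/s

3.6171 km/s


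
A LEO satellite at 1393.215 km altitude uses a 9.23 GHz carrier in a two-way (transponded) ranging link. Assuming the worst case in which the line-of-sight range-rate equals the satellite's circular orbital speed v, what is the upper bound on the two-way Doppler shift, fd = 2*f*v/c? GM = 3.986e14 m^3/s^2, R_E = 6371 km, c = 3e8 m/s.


r = 7.764215e+06 m
v = sqrt(mu/r) = 7165.0606 m/s (worst-case radial velocity)
f = 9.23 GHz = 9.23e+09 Hz
fd = 2*f*v/c = 2*9.23e+09*7165.0606/3.0e+08
fd = 440890.0651 Hz

440890.0651 Hz


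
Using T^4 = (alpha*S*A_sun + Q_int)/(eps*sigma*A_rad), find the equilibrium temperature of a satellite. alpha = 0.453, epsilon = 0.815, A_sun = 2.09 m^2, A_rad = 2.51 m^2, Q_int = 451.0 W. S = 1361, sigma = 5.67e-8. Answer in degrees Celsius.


Numerator = alpha*S*A_sun + Q_int = 0.453*1361*2.09 + 451.0 = 1739.5540 W
Denominator = eps*sigma*A_rad = 0.815*5.67e-8*2.51 = 1.1598835e-07 W/K^4
T^4 = 1.499766e+10 K^4
T = 349.9499 K = 76.7999 C

76.7999 degrees Celsius


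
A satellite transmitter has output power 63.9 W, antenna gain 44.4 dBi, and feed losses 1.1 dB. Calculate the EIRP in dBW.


Pt = 63.9 W = 18.0550 dBW
EIRP = Pt_dBW + Gt - losses = 18.0550 + 44.4 - 1.1 = 61.3550 dBW

61.3550 dBW


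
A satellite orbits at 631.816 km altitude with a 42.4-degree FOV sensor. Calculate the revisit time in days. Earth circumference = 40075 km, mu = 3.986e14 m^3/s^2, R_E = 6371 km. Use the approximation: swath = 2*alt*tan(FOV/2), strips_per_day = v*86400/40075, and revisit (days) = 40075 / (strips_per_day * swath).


swath = 2*631.816*tan(0.3700098) = 490.1306 km
v = sqrt(mu/r) = 7544.5317 m/s = 7.5445 km/s
strips/day = v*86400/40075 = 7.5445*86400/40075 = 16.2657
coverage/day = strips * swath = 16.2657 * 490.1306 = 7972.3118 km
revisit = 40075 / 7972.3118 = 5.0268 days

5.0268 days


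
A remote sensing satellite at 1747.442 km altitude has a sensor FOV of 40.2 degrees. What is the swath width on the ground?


FOV = 40.2 deg = 0.7016224 rad
swath = 2 * alt * tan(FOV/2) = 2 * 1747.442 * tan(0.3508112)
swath = 2 * 1747.442 * 0.365948
swath = 1278.9459 km

1278.9459 km


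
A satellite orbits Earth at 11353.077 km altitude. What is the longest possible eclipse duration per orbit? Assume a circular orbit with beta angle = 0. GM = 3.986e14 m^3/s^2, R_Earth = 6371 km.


r = 17724.0770 km
T = 391.3861 min
Eclipse fraction = arcsin(R_E/r)/pi = arcsin(6371.0000/17724.0770)/pi
= arcsin(0.3594545)/pi = 0.1170372
Eclipse duration = 0.1170372 * 391.3861 = 45.8067 min

45.8067 minutes


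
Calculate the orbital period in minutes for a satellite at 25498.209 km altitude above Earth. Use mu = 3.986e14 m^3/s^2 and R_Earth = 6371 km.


r = 31869.2090 km = 3.1869209e+07 m
T = 2*pi*sqrt(r^3/mu) = 2*pi*sqrt(3.236785e+22 / 3.986e14)
T = 56619.7761 s = 943.6629 min

943.6629 minutes


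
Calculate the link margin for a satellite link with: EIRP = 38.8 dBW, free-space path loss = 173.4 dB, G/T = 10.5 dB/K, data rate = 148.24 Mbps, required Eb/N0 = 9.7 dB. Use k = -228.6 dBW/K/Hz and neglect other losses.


C/N0 = EIRP - FSPL + G/T - k = 38.8 - 173.4 + 10.5 - (-228.6)
C/N0 = 104.5000 dB-Hz
R_b = 148.24 Mbps = 1.4824e+08 bps -> 10*log10(R_b) = 81.7097 dB-Hz
Eb/N0 = C/N0 - 10*log10(R_b) = 104.5000 - 81.7097 = 22.7903 dB
Margin = Eb/N0 - Eb/N0_req = 22.7903 - 9.7 = 13.0903 dB (link closes)

13.0903 dB


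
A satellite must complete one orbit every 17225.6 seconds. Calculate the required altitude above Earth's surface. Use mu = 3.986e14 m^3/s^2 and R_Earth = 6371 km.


T = 17225.6 s
r = (mu*T^2/(4*pi^2))^(1/3) = (3.986e14 * 17225.6^2 / (4*pi^2))^(1/3)
r = 1.4415911e+07 m = 14415.9110 km
alt = r - R_E = 14415.9110 - 6371 = 8044.9110 km

8044.9110 km


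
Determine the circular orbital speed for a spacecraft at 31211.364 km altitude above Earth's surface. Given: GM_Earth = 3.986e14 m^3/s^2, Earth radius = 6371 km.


r = R_E + alt = 6371.0 + 31211.364 = 37582.3640 km = 3.7582364e+07 m
v = sqrt(mu/r) = sqrt(3.986e14 / 3.7582364e+07) = 3256.6913 m/s = 3.2567 km/s

3.2567 km/s


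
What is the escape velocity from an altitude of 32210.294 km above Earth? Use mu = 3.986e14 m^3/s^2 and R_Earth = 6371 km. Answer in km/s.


r = 6371.0 + 32210.294 = 38581.2940 km = 3.8581294e+07 m
v_esc = sqrt(2*mu/r) = sqrt(2*3.986e14 / 3.8581294e+07)
v_esc = 4545.6422 m/s = 4.5456 km/s

4.5456 km/s


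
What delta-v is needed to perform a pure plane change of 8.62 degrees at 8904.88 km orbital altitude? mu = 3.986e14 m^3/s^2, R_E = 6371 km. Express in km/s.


r = 15275.8800 km = 1.527588e+07 m
V = sqrt(mu/r) = 5108.1722 m/s
di = 8.62 deg = 0.1504474 rad
dV = 2*V*sin(di/2) = 2*5108.1722*sin(0.07522369)
dV = 767.7866 m/s = 0.7677866 km/s

0.7678 km/s


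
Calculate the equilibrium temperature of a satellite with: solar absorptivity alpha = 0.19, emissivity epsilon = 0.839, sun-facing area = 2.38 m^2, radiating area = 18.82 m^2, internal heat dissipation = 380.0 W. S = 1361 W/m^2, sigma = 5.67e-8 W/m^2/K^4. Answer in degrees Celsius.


Numerator = alpha*S*A_sun + Q_int = 0.19*1361*2.38 + 380.0 = 995.4442 W
Denominator = eps*sigma*A_rad = 0.839*5.67e-8*18.82 = 8.9529187e-07 W/K^4
T^4 = 1.1118656e+09 K^4
T = 182.6052 K = -90.5448 C

-90.5448 degrees Celsius


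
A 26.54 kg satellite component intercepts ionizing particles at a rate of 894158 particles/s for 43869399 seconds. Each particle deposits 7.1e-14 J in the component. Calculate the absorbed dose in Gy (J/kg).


Total energy deposited = rate * time * E_per
  = 894158 * 43869399 * 7.1e-14 = 2.7851 J
Dose = E_total / mass = 2.7851 / 26.54
Dose = 0.1049381 Gy

0.1049 Gy


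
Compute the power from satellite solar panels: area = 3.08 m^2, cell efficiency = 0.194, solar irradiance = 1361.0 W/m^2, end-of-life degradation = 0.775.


P = area * eta * S * degradation
P = 3.08 * 0.194 * 1361.0 * 0.775
P = 630.2492 W

630.2492 W


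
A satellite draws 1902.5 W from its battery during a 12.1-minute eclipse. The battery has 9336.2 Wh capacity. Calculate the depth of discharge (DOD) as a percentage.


E_used = P * t / 60 = 1902.5 * 12.1 / 60 = 383.6708 Wh
DOD = E_used / E_total * 100 = 383.6708 / 9336.2 * 100
DOD = 4.1095 %

4.1095 %


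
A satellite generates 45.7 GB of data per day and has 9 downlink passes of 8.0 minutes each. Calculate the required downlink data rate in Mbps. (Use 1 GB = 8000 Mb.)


total contact time = 9 * 8.0 * 60 = 4320.0000 s
data = 45.7 GB = 365600.0000 Mb
rate = 365600.0000 / 4320.0000 = 84.6296 Mbps

84.6296 Mbps


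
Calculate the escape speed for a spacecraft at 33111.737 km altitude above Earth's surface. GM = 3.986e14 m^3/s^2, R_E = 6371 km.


r = 6371.0 + 33111.737 = 39482.7370 km = 3.9482737e+07 m
v_esc = sqrt(2*mu/r) = sqrt(2*3.986e14 / 3.9482737e+07)
v_esc = 4493.4511 m/s = 4.4935 km/s

4.4935 km/s


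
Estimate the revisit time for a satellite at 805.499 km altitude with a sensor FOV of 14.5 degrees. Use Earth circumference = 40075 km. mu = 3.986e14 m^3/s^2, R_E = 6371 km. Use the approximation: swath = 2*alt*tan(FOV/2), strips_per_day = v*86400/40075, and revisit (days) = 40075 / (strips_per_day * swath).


swath = 2*805.499*tan(0.1265364) = 204.9448 km
v = sqrt(mu/r) = 7452.6776 m/s = 7.4527 km/s
strips/day = v*86400/40075 = 7.4527*86400/40075 = 16.0677
coverage/day = strips * swath = 16.0677 * 204.9448 = 3292.9832 km
revisit = 40075 / 3292.9832 = 12.1698 days

12.1698 days


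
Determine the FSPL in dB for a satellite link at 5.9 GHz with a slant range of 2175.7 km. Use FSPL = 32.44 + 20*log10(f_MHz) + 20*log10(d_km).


f = 5.9 GHz = 5900.0000 MHz
d = 2175.7 km
FSPL = 32.44 + 20*log10(5900.0000) + 20*log10(2175.7)
FSPL = 32.44 + 75.4170 + 66.7520
FSPL = 174.6090 dB

174.6090 dB


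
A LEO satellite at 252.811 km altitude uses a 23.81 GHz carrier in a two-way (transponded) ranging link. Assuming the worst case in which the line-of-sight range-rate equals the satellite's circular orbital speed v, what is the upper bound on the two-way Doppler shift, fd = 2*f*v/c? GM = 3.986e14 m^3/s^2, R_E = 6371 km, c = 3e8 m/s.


r = 6.623811e+06 m
v = sqrt(mu/r) = 7757.3731 m/s (worst-case radial velocity)
f = 23.81 GHz = 2.381e+10 Hz
fd = 2*f*v/c = 2*2.381e+10*7757.3731/3.0e+08
fd = 1.2313537e+06 Hz

1.2314e+06 Hz


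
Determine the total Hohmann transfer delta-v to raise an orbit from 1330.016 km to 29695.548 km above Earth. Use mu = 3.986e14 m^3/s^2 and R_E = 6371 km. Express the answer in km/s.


r1 = 7701.0160 km = 7.701016e+06 m
r2 = 36066.5480 km = 3.6066548e+07 m
dv1 = sqrt(mu/r1)*(sqrt(2*r2/(r1+r2)) - 1) = 2041.6376 m/s
dv2 = sqrt(mu/r2)*(1 - sqrt(2*r1/(r1+r2))) = 1352.3225 m/s
total dv = |dv1| + |dv2| = 2041.6376 + 1352.3225 = 3393.9601 m/s = 3.3940 km/s

3.3940 km/s


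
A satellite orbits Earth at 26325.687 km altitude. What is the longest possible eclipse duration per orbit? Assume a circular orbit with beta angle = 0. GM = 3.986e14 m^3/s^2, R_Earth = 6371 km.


r = 32696.6870 km
T = 980.6535 min
Eclipse fraction = arcsin(R_E/r)/pi = arcsin(6371.0000/32696.6870)/pi
= arcsin(0.1948515)/pi = 0.06242251
Eclipse duration = 0.06242251 * 980.6535 = 61.2149 min

61.2149 minutes


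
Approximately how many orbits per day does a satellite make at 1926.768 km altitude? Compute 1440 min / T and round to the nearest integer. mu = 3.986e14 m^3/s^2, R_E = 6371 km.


r = 8.297768e+06 m
T = 2*pi*sqrt(r^3/mu) = 7522.3434 s = 125.3724 min
revs/day = 1440 / 125.3724 = 11.4858
Rounded: 11 revolutions per day

11 revolutions per day


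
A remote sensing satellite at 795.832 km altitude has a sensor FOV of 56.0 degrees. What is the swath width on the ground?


FOV = 56.0 deg = 0.9773844 rad
swath = 2 * alt * tan(FOV/2) = 2 * 795.832 * tan(0.4886922)
swath = 2 * 795.832 * 0.5317094
swath = 846.3028 km

846.3028 km


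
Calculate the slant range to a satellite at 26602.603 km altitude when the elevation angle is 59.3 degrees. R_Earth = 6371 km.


h = 26602.603 km, el = 59.3 deg
d = -R_E*sin(el) + sqrt((R_E*sin(el))^2 + 2*R_E*h + h^2)
d = -6371.0000*sin(1.0350) + sqrt((6371.0000*0.8598523)^2 + 2*6371.0000*26602.603 + 26602.603^2)
d = 27334.6628 km

27334.6628 km


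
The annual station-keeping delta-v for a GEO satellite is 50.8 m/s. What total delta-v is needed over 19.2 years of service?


dV = rate * years = 50.8 * 19.2
dV = 975.3600 m/s

975.3600 m/s


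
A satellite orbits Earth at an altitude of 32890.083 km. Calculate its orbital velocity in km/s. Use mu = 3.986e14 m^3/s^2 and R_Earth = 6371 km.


r = R_E + alt = 6371.0 + 32890.083 = 39261.0830 km = 3.9261083e+07 m
v = sqrt(mu/r) = sqrt(3.986e14 / 3.9261083e+07) = 3186.3062 m/s = 3.1863 km/s

3.1863 km/s


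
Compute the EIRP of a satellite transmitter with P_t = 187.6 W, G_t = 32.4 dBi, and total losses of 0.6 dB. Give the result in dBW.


Pt = 187.6 W = 22.7323 dBW
EIRP = Pt_dBW + Gt - losses = 22.7323 + 32.4 - 0.6 = 54.5323 dBW

54.5323 dBW


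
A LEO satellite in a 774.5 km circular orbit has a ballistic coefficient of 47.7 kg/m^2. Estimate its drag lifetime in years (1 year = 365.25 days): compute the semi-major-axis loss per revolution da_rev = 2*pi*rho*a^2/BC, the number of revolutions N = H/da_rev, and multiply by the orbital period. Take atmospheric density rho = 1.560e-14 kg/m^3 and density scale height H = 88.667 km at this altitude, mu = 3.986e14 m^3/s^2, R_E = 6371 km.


a = R_E + alt = 7145.5000 km = 7.1455e+06 m
da_rev = 2*pi*rho*a^2/BC = 2*pi*1.560e-14*(7.1455e+06)^2/47.7 = 0.104918322 m per revolution
N = H/da_rev = 88667.0000 m / 0.104918322 m = 845105.0168 revolutions
P = 2*pi*sqrt(a^3/mu) = 6011.1859 s
lifetime = N*P = 845105.0168 * 6011.1859 = 5.0800833e+09 s = 58797.2608 days
years = 58797.2608 / 365.25 = 160.9781 years

160.9781 years


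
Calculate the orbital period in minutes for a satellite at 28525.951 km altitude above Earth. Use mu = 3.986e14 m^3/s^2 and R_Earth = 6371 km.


r = 34896.9510 km = 3.4896951e+07 m
T = 2*pi*sqrt(r^3/mu) = 2*pi*sqrt(4.2497409e+22 / 3.986e14)
T = 64877.2521 s = 1081.2875 min

1081.2875 minutes


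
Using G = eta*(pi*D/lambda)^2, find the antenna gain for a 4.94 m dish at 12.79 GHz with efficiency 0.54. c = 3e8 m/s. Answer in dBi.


lambda = c/f = 3e8 / 1.279e+10 = 0.02345582 m
G = eta*(pi*D/lambda)^2 = 0.54*(pi*4.94/0.02345582)^2
G = 236399.1891 (linear)
G = 10*log10(236399.1891) = 53.7365 dBi

53.7365 dBi


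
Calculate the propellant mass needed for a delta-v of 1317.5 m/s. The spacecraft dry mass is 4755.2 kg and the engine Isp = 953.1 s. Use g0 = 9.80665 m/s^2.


ve = Isp * g0 = 953.1 * 9.80665 = 9346.718115 m/s
mass ratio = exp(dv/ve) = exp(1317.5/9346.718115) = 1.15137694
m_prop = m_dry * (mr - 1) = 4755.2 * (1.15137694 - 1)
m_prop = 719.8276 kg

719.8276 kg


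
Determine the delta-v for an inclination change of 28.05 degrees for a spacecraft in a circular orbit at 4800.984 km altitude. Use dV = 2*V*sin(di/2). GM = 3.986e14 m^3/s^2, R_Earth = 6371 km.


r = 11171.9840 km = 1.1171984e+07 m
V = sqrt(mu/r) = 5973.1510 m/s
di = 28.05 deg = 0.4895649 rad
dV = 2*V*sin(di/2) = 2*5973.1510*sin(0.2447824)
dV = 2895.1295 m/s = 2.8951 km/s

2.8951 km/s


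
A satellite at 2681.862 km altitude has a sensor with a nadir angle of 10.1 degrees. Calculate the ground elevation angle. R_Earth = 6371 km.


r = R_E + alt = 9052.8620 km
Law of sines in the satellite / Earth-center / ground-point triangle:
  sin(nadir)/R_E = sin(90 + el)/r  =>  cos(el) = (r/R_E)*sin(nadir)
cos(el) = (9052.8620 / 6371.0000) * sin(10.1 deg) = 0.2491871
el = arccos(0.2491871) = 75.5706 deg
(Earth-central angle = 90 - nadir - el = 4.3294 deg)

75.5706 degrees


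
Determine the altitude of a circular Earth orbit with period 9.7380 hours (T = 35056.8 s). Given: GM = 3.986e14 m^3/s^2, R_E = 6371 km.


T = 35056.8 s
r = (mu*T^2/(4*pi^2))^(1/3) = (3.986e14 * 35056.8^2 / (4*pi^2))^(1/3)
r = 2.3151228e+07 m = 23151.2281 km
alt = r - R_E = 23151.2281 - 6371 = 16780.2281 km

16780.2281 km


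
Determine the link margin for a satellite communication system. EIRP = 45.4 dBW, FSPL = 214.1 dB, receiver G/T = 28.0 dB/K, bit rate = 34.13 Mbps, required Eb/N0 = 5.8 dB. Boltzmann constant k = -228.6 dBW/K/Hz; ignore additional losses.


C/N0 = EIRP - FSPL + G/T - k = 45.4 - 214.1 + 28.0 - (-228.6)
C/N0 = 87.9000 dB-Hz
R_b = 34.13 Mbps = 3.413e+07 bps -> 10*log10(R_b) = 75.3314 dB-Hz
Eb/N0 = C/N0 - 10*log10(R_b) = 87.9000 - 75.3314 = 12.5686 dB
Margin = Eb/N0 - Eb/N0_req = 12.5686 - 5.8 = 6.7686 dB (link closes)

6.7686 dB


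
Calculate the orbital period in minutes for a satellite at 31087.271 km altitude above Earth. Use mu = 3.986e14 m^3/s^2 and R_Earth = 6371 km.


r = 37458.2710 km = 3.7458271e+07 m
T = 2*pi*sqrt(r^3/mu) = 2*pi*sqrt(5.2558527e+22 / 3.986e14)
T = 72149.4147 s = 1202.4902 min

1202.4902 minutes


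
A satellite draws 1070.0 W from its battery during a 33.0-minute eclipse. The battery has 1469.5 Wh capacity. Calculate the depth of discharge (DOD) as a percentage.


E_used = P * t / 60 = 1070.0 * 33.0 / 60 = 588.5000 Wh
DOD = E_used / E_total * 100 = 588.5000 / 1469.5 * 100
DOD = 40.0476 %

40.0476 %


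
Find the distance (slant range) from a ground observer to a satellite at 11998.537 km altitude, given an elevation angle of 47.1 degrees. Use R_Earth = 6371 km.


h = 11998.537 km, el = 47.1 deg
d = -R_E*sin(el) + sqrt((R_E*sin(el))^2 + 2*R_E*h + h^2)
d = -6371.0000*sin(0.8220501) + sqrt((6371.0000*0.7325429)^2 + 2*6371.0000*11998.537 + 11998.537^2)
d = 13183.2192 km

13183.2192 km


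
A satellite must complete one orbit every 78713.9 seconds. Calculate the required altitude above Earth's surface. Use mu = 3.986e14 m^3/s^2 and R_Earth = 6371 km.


T = 78713.9 s
r = (mu*T^2/(4*pi^2))^(1/3) = (3.986e14 * 78713.9^2 / (4*pi^2))^(1/3)
r = 3.9697224e+07 m = 39697.2242 km
alt = r - R_E = 39697.2242 - 6371 = 33326.2242 km

33326.2242 km


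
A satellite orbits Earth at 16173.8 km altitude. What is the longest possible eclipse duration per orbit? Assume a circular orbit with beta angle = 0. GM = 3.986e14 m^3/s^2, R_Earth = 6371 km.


r = 22544.8000 km
T = 561.4739 min
Eclipse fraction = arcsin(R_E/r)/pi = arcsin(6371.0000/22544.8000)/pi
= arcsin(0.2825929)/pi = 0.09119454
Eclipse duration = 0.09119454 * 561.4739 = 51.2034 min

51.2034 minutes


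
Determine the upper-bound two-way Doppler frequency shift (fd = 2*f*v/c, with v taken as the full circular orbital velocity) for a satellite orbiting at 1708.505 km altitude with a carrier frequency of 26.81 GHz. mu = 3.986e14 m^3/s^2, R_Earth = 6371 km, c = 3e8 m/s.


r = 8.079505e+06 m
v = sqrt(mu/r) = 7023.8669 m/s (worst-case radial velocity)
f = 26.81 GHz = 2.681e+10 Hz
fd = 2*f*v/c = 2*2.681e+10*7023.8669/3.0e+08
fd = 1.2553991e+06 Hz

1.2554e+06 Hz


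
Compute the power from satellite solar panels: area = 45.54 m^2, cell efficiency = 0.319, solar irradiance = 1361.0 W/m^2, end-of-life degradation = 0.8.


P = area * eta * S * degradation
P = 45.54 * 0.319 * 1361.0 * 0.8
P = 15817.2807 W

15817.2807 W


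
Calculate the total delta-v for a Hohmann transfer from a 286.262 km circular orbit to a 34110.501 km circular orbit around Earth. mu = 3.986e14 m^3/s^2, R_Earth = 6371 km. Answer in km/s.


r1 = 6657.2620 km = 6.657262e+06 m
r2 = 40481.5010 km = 4.0481501e+07 m
dv1 = sqrt(mu/r1)*(sqrt(2*r2/(r1+r2)) - 1) = 2403.0066 m/s
dv2 = sqrt(mu/r2)*(1 - sqrt(2*r1/(r1+r2))) = 1470.2238 m/s
total dv = |dv1| + |dv2| = 2403.0066 + 1470.2238 = 3873.2303 m/s = 3.8732 km/s

3.8732 km/s


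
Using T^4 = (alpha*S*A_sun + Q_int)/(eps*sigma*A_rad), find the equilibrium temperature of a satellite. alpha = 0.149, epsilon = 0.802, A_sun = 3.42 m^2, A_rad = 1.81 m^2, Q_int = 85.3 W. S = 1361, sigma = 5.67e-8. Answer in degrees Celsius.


Numerator = alpha*S*A_sun + Q_int = 0.149*1361*3.42 + 85.3 = 778.8384 W
Denominator = eps*sigma*A_rad = 0.802*5.67e-8*1.81 = 8.2306854e-08 W/K^4
T^4 = 9.4626188e+09 K^4
T = 311.8910 K = 38.7410 C

38.7410 degrees Celsius


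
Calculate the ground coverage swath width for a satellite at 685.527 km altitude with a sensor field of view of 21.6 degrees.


FOV = 21.6 deg = 0.3769911 rad
swath = 2 * alt * tan(FOV/2) = 2 * 685.527 * tan(0.1884956)
swath = 2 * 685.527 * 0.1907602
swath = 261.5425 km

261.5425 km


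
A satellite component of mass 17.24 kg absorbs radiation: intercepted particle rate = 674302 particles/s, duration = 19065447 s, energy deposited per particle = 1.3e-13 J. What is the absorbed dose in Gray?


Total energy deposited = rate * time * E_per
  = 674302 * 19065447 * 1.3e-13 = 1.6713 J
Dose = E_total / mass = 1.6713 / 17.24
Dose = 0.09694101 Gy

0.0969 Gy


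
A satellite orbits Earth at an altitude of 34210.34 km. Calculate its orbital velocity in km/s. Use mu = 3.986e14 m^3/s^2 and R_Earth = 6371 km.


r = R_E + alt = 6371.0 + 34210.34 = 40581.3400 km = 4.058134e+07 m
v = sqrt(mu/r) = sqrt(3.986e14 / 4.058134e+07) = 3134.0466 m/s = 3.1340 km/s

3.1340 km/s


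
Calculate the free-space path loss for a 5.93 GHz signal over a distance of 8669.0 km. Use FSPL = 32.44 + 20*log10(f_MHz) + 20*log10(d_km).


f = 5.93 GHz = 5930.0000 MHz
d = 8669.0 km
FSPL = 32.44 + 20*log10(5930.0000) + 20*log10(8669.0)
FSPL = 32.44 + 75.4611 + 78.7594
FSPL = 186.6605 dB

186.6605 dB


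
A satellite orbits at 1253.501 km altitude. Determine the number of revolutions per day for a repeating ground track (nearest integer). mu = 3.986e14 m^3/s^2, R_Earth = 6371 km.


r = 7.624501e+06 m
T = 2*pi*sqrt(r^3/mu) = 6625.6480 s = 110.4275 min
revs/day = 1440 / 110.4275 = 13.0402
Rounded: 13 revolutions per day

13 revolutions per day


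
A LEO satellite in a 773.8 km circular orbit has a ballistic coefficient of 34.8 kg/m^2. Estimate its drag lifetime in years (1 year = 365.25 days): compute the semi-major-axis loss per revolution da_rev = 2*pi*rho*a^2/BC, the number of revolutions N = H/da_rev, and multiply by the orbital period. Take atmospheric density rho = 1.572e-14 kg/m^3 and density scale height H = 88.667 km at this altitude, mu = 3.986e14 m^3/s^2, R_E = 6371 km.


a = R_E + alt = 7144.8000 km = 7.1448e+06 m
da_rev = 2*pi*rho*a^2/BC = 2*pi*1.572e-14*(7.1448e+06)^2/34.8 = 0.144888301 m per revolution
N = H/da_rev = 88667.0000 m / 0.144888301 m = 611967.9752 revolutions
P = 2*pi*sqrt(a^3/mu) = 6010.3026 s
lifetime = N*P = 611967.9752 * 6010.3026 = 3.6781127e+09 s = 42570.7488 days
years = 42570.7488 / 365.25 = 116.5524 years

116.5524 years


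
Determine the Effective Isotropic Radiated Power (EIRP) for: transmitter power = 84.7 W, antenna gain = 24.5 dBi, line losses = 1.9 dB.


Pt = 84.7 W = 19.2788 dBW
EIRP = Pt_dBW + Gt - losses = 19.2788 + 24.5 - 1.9 = 41.8788 dBW

41.8788 dBW


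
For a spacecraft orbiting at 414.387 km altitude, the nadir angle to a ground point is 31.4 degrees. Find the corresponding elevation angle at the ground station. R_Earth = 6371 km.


r = R_E + alt = 6785.3870 km
Law of sines in the satellite / Earth-center / ground-point triangle:
  sin(nadir)/R_E = sin(90 + el)/r  =>  cos(el) = (r/R_E)*sin(nadir)
cos(el) = (6785.3870 / 6371.0000) * sin(31.4 deg) = 0.5548975
el = arccos(0.5548975) = 56.2963 deg
(Earth-central angle = 90 - nadir - el = 2.3037 deg)

56.2963 degrees


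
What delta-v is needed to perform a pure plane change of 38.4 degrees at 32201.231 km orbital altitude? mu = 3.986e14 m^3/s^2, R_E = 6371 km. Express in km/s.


r = 38572.2310 km = 3.8572231e+07 m
V = sqrt(mu/r) = 3214.6320 m/s
di = 38.4 deg = 0.6702064 rad
dV = 2*V*sin(di/2) = 2*3214.6320*sin(0.3351032)
dV = 2114.3705 m/s = 2.1144 km/s

2.1144 km/s


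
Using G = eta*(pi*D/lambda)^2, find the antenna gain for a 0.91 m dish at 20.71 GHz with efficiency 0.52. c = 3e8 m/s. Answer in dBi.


lambda = c/f = 3e8 / 2.071e+10 = 0.01448576 m
G = eta*(pi*D/lambda)^2 = 0.52*(pi*0.91/0.01448576)^2
G = 20253.6622 (linear)
G = 10*log10(20253.6622) = 43.0650 dBi

43.0650 dBi


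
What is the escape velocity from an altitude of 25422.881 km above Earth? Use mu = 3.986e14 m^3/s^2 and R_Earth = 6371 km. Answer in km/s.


r = 6371.0 + 25422.881 = 31793.8810 km = 3.1793881e+07 m
v_esc = sqrt(2*mu/r) = sqrt(2*3.986e14 / 3.1793881e+07)
v_esc = 5007.3952 m/s = 5.0074 km/s

5.0074 km/s


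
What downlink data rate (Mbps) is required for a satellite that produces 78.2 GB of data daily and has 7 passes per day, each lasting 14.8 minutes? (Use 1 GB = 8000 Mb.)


total contact time = 7 * 14.8 * 60 = 6216.0000 s
data = 78.2 GB = 625600.0000 Mb
rate = 625600.0000 / 6216.0000 = 100.6435 Mbps

100.6435 Mbps


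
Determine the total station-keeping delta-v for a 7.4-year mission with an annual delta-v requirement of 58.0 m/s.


dV = rate * years = 58.0 * 7.4
dV = 429.2000 m/s

429.2000 m/s


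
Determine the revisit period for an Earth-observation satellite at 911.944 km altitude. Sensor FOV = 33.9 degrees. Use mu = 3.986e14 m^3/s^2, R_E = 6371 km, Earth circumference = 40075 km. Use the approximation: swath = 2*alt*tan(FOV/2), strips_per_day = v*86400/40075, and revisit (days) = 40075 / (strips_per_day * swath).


swath = 2*911.944*tan(0.2958333) = 555.8786 km
v = sqrt(mu/r) = 7398.0142 m/s = 7.3980 km/s
strips/day = v*86400/40075 = 7.3980*86400/40075 = 15.9498
coverage/day = strips * swath = 15.9498 * 555.8786 = 8866.1547 km
revisit = 40075 / 8866.1547 = 4.5200 days

4.5200 days


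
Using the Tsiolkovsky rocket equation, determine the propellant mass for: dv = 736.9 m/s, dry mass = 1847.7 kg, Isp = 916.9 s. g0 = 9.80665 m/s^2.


ve = Isp * g0 = 916.9 * 9.80665 = 8991.717385 m/s
mass ratio = exp(dv/ve) = exp(736.9/8991.717385) = 1.08540501
m_prop = m_dry * (mr - 1) = 1847.7 * (1.08540501 - 1)
m_prop = 157.8028 kg

157.8028 kg


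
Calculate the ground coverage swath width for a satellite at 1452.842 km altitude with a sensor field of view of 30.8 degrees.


FOV = 30.8 deg = 0.5375614 rad
swath = 2 * alt * tan(FOV/2) = 2 * 1452.842 * tan(0.2687807)
swath = 2 * 1452.842 * 0.2754459
swath = 800.3587 km

800.3587 km


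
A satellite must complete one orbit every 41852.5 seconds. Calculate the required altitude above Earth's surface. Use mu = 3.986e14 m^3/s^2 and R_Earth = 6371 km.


T = 41852.5 s
r = (mu*T^2/(4*pi^2))^(1/3) = (3.986e14 * 41852.5^2 / (4*pi^2))^(1/3)
r = 2.6053943e+07 m = 26053.9428 km
alt = r - R_E = 26053.9428 - 6371 = 19682.9428 km

19682.9428 km


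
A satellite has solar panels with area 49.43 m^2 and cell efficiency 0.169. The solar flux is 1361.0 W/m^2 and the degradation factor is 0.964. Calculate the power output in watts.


P = area * eta * S * degradation
P = 49.43 * 0.169 * 1361.0 * 0.964
P = 10960.0485 W

10960.0485 W


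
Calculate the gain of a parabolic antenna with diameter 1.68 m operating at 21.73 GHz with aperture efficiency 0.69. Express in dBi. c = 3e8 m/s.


lambda = c/f = 3e8 / 2.173e+10 = 0.0138058 m
G = eta*(pi*D/lambda)^2 = 0.69*(pi*1.68/0.0138058)^2
G = 100842.6716 (linear)
G = 10*log10(100842.6716) = 50.0364 dBi

50.0364 dBi


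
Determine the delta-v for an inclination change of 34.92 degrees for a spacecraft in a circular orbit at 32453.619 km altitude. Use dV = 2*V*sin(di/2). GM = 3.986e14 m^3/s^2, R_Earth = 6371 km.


r = 38824.6190 km = 3.8824619e+07 m
V = sqrt(mu/r) = 3204.1663 m/s
di = 34.92 deg = 0.609469 rad
dV = 2*V*sin(di/2) = 2*3204.1663*sin(0.3047345)
dV = 1922.7555 m/s = 1.9228 km/s

1.9228 km/s


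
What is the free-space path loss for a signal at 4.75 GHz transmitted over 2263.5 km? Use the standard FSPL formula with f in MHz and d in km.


f = 4.75 GHz = 4750.0000 MHz
d = 2263.5 km
FSPL = 32.44 + 20*log10(4750.0000) + 20*log10(2263.5)
FSPL = 32.44 + 73.5339 + 67.0956
FSPL = 173.0695 dB

173.0695 dB


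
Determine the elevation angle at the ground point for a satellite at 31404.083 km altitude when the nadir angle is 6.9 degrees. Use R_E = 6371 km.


r = R_E + alt = 37775.0830 km
Law of sines in the satellite / Earth-center / ground-point triangle:
  sin(nadir)/R_E = sin(90 + el)/r  =>  cos(el) = (r/R_E)*sin(nadir)
cos(el) = (37775.0830 / 6371.0000) * sin(6.9 deg) = 0.7123182
el = arccos(0.7123182) = 44.5762 deg
(Earth-central angle = 90 - nadir - el = 38.5238 deg)

44.5762 degrees
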